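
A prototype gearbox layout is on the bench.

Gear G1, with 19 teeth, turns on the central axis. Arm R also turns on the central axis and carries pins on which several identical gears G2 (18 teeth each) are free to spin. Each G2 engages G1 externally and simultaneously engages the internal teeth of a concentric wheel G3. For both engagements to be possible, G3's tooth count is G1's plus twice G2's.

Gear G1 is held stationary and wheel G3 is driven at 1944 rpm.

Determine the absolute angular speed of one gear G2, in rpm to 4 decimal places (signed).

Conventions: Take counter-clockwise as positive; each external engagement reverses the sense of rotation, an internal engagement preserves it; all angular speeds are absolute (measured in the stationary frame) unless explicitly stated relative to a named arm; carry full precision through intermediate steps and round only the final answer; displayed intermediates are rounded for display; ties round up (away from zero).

recognized (axles ride arm R): planetary set, 19/18/55 teeth
normalise by the input: solve with ω_ring = 1, then scale by 1944 rpm
ring teeth: 19 + 2·18 = 55
19(ω_sun−ω_arm) = −55(ω_ring−ω_arm),  ω_sun = 0, ω_ring = 1
19(0−ω_arm) = −55(1−ω_arm)  ⇒  74·ω_arm = 55  ⇒  ω_arm = 55/74
sun–planet mesh: 19·(0−55/74) = −18·(ω_p−ω_arm)  ⇒  ω_p−ω_arm = 1045/1332
ω_p = 55/74 + 1045/1332 = 55/36
scale: ω_p = 55/36 × 1944 rpm = +2970.0000 rpm

+2970.0000 rpm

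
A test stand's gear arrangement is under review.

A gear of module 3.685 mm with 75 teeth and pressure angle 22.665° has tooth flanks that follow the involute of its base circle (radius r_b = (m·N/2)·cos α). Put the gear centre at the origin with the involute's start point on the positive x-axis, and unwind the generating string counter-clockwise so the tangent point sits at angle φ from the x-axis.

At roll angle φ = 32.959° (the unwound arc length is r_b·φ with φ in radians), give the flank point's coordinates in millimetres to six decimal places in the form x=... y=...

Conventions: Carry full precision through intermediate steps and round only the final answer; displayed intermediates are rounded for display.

x=146.900047 y=7.826314

class = single-mesh tooth geometry [base-circle involute, m = 3.685, 75T]
pitch radius r_p = m·N/2 = 3.685·75/2 = 138.187500
base radius r_b = r_p·cos α = 138.187500·cos 22.665° = 127.515784
roll angle φ = 32.959° = 0.57524307 rad
x = r_b·(cos φ + φ·sin φ) = 146.900047
y = r_b·(sin φ − φ·cos φ) = 7.826314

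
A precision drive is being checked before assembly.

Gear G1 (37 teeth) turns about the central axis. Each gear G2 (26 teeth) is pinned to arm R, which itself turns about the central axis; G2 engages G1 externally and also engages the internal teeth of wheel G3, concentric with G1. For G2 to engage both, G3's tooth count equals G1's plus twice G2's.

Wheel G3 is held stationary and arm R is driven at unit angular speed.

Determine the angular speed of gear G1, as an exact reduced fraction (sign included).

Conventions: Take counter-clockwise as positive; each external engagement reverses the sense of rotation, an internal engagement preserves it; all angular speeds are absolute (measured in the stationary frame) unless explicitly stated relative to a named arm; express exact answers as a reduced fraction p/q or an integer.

class = planetary set [G3 = 37+2·26 = 89; Willis about the carrier]
ring teeth: 37 + 2·26 = 89
37(ω_sun−ω_arm) = −89(ω_ring−ω_arm),  ω_ring = 0, ω_arm = 1
ω_sun = 1 − (89/37)(0−1) = 126/37
exact speed ratio = 126/37

126/37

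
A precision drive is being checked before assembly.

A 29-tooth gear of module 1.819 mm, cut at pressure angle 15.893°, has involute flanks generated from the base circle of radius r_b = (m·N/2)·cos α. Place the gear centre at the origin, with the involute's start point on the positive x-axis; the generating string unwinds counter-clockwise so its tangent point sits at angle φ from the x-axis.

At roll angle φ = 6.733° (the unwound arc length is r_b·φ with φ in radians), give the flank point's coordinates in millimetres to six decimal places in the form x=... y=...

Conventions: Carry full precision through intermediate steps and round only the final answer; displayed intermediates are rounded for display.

x=25.541839 y=0.013703

recognized (one wheel, involute flank): single-mesh tooth geometry, m = 1.819, N = 29
pitch radius r_p = m·N/2 = 1.819·29/2 = 26.375500
base radius r_b = r_p·cos α = 26.375500·cos 15.893° = 25.367291
roll angle φ = 6.733° = 0.11751302 rad
x = r_b·(cos φ + φ·sin φ) = 25.541839
y = r_b·(sin φ − φ·cos φ) = 0.013703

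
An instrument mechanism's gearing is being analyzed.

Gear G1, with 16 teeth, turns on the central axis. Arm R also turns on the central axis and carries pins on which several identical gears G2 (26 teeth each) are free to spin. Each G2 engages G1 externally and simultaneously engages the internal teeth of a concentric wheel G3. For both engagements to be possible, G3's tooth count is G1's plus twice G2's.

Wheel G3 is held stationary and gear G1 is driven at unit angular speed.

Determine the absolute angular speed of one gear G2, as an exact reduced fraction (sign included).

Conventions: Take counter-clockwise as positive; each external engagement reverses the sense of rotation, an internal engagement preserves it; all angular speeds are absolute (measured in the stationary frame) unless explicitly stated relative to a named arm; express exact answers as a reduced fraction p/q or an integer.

class = planetary set [G3 = 16+2·26 = 68; Willis about the carrier]
ring teeth: 16 + 2·26 = 68
16(ω_sun−ω_arm) = −68(ω_ring−ω_arm),  ω_ring = 0, ω_sun = 1
16(1−ω_arm) = −68(0−ω_arm)  ⇒  84·ω_arm = 16  ⇒  ω_arm = 4/21
sun–planet mesh: 16·(1−4/21) = −26·(ω_p−ω_arm)  ⇒  ω_p−ω_arm = -136/273
ω_p = 4/21 − 136/273 = -4/13
exact speed ratio = -4/13

-4/13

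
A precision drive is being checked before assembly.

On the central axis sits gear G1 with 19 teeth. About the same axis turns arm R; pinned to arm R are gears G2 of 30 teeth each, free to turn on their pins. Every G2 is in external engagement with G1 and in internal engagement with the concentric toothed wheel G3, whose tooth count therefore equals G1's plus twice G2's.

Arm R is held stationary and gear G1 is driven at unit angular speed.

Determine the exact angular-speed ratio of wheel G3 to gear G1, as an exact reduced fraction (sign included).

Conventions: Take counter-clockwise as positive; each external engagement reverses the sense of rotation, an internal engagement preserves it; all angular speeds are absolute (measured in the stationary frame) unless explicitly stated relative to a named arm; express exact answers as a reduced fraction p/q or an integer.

class = planetary set [G3 = 19+2·30 = 79; Willis about the carrier]
ring teeth: 19 + 2·30 = 79
19(ω_sun−ω_arm) = −79(ω_ring−ω_arm),  ω_arm = 0, ω_sun = 1
ω_ring = 0 − (19/79)(1−0) = -19/79
ω_out/ω_in = -19/79

-19/79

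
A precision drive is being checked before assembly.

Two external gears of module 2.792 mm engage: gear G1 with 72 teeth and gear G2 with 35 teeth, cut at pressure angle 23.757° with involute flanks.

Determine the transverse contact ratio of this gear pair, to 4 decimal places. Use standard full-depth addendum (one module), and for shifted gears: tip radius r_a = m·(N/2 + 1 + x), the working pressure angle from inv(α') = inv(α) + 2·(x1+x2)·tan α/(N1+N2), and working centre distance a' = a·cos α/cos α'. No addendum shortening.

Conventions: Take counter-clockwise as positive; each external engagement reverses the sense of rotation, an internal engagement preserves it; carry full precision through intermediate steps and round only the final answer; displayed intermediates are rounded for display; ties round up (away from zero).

1.5779

single-mesh involute tooth geometry (72T engaging 35T at module 2.792)
base radii: r_b1 = 91.994841, r_b2 = 44.719714
tip radii: r_a1 = 103.304000, r_a2 = 51.652000
no profile shift: α' = α, a' = a
action lengths: √(r_a1²−r_b1²) = 46.996443, √(r_a2²−r_b2²) = 25.847171
base pitch p_b = π·m·cos α = 8.028064
CR = (46.996443 + 25.847171 − 149.372000·sin 23.75700°)/8.028064 = 1.577944
contact ratio ≈ 1.5779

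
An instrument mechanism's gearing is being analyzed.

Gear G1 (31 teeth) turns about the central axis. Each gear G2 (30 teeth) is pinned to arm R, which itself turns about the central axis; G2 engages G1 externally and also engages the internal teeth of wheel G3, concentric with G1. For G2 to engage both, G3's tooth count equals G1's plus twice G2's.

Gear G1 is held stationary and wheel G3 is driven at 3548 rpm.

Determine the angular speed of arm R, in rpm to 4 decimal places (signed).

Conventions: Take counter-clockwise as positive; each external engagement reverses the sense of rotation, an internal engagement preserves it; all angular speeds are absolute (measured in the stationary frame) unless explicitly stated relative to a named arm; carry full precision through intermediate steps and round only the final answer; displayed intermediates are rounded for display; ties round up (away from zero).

recognized (axles ride arm R): planetary set, 31/30/91 teeth
normalise by the input: solve with ω_ring = 1, then scale by 3548 rpm
ring teeth: 31 + 2·30 = 91
31(ω_sun−ω_arm) = −91(ω_ring−ω_arm),  ω_sun = 0, ω_ring = 1
31(0−ω_arm) = −91(1−ω_arm)  ⇒  122·ω_arm = 91  ⇒  ω_arm = 91/122
scale: ω_arm = 91/122 × 3548 rpm = +2646.4590 rpm

+2646.4590 rpm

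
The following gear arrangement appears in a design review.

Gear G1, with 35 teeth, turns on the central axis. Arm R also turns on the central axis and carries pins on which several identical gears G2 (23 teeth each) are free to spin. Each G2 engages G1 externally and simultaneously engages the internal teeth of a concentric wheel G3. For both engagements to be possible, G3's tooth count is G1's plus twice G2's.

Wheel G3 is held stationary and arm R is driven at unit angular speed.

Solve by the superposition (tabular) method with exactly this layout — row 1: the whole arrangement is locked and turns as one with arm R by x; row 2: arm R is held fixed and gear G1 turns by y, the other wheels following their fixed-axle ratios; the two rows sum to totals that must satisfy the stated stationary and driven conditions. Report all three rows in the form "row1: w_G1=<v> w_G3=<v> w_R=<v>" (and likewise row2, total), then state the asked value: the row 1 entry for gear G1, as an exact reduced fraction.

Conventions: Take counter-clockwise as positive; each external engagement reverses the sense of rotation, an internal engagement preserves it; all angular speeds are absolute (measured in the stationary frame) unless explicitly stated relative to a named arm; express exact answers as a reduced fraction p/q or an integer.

row1: w_G1=1 w_G3=1 w_R=1
row2: w_G1=81/35 w_G3=-1 w_R=0
total: w_G1=116/35 w_G3=0 w_R=1
asked value: 1

recognized (axles ride arm R): planetary set, 35/23/81 teeth
superposition row 1 [locked train]: every member turns x
superposition row 2 [arm held]: sun y, ring −(35/81)·y, arm 0
boundary: total ω_ring = x − (35/81)·y = 0 and total ω_arm = x = 1  ⇒  y = 81/35, x = 1
row 2 ring = −(35/81)·81/35 = -1
totals (row 1 + row 2): sun 1 + 81/35 = 116/35, ring 1 + (-1) = 0, arm 1 + 0 = 1
asked cell (row1, sun) = 1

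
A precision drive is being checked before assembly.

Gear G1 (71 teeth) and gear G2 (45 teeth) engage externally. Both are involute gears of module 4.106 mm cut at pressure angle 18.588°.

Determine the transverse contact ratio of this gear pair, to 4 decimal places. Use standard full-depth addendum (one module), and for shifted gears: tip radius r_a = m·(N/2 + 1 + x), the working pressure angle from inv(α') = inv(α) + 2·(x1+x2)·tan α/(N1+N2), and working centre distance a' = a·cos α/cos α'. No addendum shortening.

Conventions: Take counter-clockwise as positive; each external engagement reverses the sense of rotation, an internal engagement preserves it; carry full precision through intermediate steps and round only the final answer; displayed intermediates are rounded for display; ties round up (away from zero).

1.8561

topology: single-mesh involute geometry — m = 4.106, 71T/45T pair
base radii: r_b1 = 138.159301, r_b2 = 87.565754
tip radii: r_a1 = 149.869000, r_a2 = 96.491000
no profile shift: α' = α, a' = a
action lengths: √(r_a1²−r_b1²) = 58.075164, √(r_a2²−r_b2²) = 40.530874
base pitch p_b = π·m·cos α = 12.226486
CR = (58.075164 + 40.530874 − 238.148000·sin 18.58800°)/12.226486 = 1.856117
contact ratio ≈ 1.8561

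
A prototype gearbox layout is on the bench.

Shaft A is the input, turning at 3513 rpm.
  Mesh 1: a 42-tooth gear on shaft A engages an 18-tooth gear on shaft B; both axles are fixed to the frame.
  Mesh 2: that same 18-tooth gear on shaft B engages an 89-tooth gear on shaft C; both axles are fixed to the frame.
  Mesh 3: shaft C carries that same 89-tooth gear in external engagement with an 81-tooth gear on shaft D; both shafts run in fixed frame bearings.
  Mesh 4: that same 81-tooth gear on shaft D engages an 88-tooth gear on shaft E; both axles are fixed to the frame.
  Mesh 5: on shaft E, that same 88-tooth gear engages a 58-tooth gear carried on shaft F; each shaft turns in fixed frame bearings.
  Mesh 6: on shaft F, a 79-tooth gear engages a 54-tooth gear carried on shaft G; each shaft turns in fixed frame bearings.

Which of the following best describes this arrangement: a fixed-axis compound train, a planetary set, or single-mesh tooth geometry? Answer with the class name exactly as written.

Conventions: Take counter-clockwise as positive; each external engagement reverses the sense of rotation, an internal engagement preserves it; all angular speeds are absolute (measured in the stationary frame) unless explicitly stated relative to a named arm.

fixed-axis compound train

class = fixed-axis compound train [6 meshes; 6 ratios multiply, 6 sense flips]
classification: fixed-axis compound train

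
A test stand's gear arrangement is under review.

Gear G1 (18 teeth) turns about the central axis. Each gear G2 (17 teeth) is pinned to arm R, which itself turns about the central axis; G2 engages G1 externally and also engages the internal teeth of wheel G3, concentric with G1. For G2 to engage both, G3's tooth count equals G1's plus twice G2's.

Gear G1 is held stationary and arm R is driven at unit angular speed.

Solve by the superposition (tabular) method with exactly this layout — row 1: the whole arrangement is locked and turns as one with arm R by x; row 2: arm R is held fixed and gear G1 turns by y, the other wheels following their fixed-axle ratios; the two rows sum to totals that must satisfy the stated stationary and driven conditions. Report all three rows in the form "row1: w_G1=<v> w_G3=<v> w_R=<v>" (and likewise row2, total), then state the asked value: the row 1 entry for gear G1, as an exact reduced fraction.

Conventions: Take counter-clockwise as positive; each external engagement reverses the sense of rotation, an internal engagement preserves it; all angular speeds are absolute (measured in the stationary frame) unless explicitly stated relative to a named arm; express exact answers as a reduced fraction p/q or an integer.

planetary set (18T centre, 17T on arm, 52T internal) — Willis relation
superposition row 1 [locked train]: every member turns x
superposition row 2 [arm held]: sun y, ring −(18/52)·y, arm 0
boundary: total ω_sun = x + y = 0 and total ω_arm = x = 1  ⇒  y = -1, x = 1
row 2 ring = −(18/52)·(-1) = 9/26
totals (row 1 + row 2): sun 1 + (-1) = 0, ring 1 + 9/26 = 35/26, arm 1 + 0 = 1
asked cell (row1, sun) = 1

row1: w_G1=1 w_G3=1 w_R=1
row2: w_G1=-1 w_G3=9/26 w_R=0
total: w_G1=0 w_G3=35/26 w_R=1
asked value: 1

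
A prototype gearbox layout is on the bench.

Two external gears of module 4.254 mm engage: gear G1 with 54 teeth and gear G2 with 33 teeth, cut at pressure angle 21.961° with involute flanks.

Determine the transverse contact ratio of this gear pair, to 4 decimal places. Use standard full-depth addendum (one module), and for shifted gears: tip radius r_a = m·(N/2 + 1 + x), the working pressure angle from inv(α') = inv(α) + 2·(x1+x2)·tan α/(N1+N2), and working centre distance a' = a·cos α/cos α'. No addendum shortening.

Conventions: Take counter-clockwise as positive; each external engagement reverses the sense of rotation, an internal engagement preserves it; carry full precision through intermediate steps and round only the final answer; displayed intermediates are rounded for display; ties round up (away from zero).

1.6303

class = single-mesh tooth geometry [involute pair 54T × 33T, m = 4.254]
base radii: r_b1 = 106.523746, r_b2 = 65.097845
tip radii: r_a1 = 119.112000, r_a2 = 74.445000
no profile shift: α' = α, a' = a
action lengths: √(r_a1²−r_b1²) = 53.295029, √(r_a2²−r_b2²) = 36.115490
base pitch p_b = π·m·cos α = 12.394601
CR = (53.295029 + 36.115490 − 185.049000·sin 21.96100°)/12.394601 = 1.630286
contact ratio ≈ 1.6303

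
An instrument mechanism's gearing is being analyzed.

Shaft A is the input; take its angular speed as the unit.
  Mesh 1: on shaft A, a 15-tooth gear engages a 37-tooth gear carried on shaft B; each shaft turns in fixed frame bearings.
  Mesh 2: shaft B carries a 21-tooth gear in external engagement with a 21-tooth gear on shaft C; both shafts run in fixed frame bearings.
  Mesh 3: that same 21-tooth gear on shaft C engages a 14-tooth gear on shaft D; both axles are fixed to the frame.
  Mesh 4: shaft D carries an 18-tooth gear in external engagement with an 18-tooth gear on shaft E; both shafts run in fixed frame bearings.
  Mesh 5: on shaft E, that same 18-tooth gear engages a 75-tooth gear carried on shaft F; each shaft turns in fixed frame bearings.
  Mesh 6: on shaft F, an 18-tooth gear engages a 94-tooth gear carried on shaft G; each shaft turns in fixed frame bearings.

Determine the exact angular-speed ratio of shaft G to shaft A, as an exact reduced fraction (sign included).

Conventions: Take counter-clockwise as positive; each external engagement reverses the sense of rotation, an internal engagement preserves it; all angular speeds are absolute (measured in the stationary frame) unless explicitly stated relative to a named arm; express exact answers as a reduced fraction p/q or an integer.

243/8695

class = fixed-axis compound train [6 meshes; 6 ratios multiply, 6 sense flips]
mesh 1 [15T→37T]: running ratio 15/37, sense −
mesh 2 [21T→21T]: running ratio 15/37, sense +
mesh 3 [21T→14T]: running ratio 45/74, sense −
mesh 4 [18T→18T]: running ratio 45/74, sense +
mesh 5 [18T→75T]: running ratio 27/185, sense −
mesh 6 [18T→94T]: running ratio 243/8695, sense +
ω_out/ω_in = 243/8695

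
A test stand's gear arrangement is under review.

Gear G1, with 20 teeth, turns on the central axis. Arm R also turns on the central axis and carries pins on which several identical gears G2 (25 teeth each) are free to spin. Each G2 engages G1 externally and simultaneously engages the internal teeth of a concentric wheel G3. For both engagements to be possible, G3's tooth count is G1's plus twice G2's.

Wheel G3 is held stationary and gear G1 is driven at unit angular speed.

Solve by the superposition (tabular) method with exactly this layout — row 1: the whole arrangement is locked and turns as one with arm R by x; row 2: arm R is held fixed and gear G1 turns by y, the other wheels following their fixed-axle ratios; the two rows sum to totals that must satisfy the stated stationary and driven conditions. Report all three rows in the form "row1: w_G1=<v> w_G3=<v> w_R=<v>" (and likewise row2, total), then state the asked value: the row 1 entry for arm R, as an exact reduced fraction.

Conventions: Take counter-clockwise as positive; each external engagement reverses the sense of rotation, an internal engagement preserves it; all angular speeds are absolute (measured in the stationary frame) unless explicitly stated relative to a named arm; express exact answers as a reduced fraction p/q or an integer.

topology: planetary set — G1 20T / G2 25T / G3 70T, arm = carrier (Willis)
row 1 — lock + rotate with arm: ω_sun = ω_ring = ω_arm = x
row 2: sun turns y, ring = −(20/70)·y, arm 0
boundary: total ω_ring = x − (20/70)·y = 0 and total ω_sun = x + y = 1  ⇒  y = 7/9, x = 2/9
row 2 ring = −(20/70)·7/9 = -2/9
totals (row 1 + row 2): sun 2/9 + 7/9 = 1, ring 2/9 + (-2/9) = 0, arm 2/9 + 0 = 2/9
asked cell (row1, arm) = 2/9

row1: w_G1=2/9 w_G3=2/9 w_R=2/9
row2: w_G1=7/9 w_G3=-2/9 w_R=0
total: w_G1=1 w_G3=0 w_R=2/9
asked value: 2/9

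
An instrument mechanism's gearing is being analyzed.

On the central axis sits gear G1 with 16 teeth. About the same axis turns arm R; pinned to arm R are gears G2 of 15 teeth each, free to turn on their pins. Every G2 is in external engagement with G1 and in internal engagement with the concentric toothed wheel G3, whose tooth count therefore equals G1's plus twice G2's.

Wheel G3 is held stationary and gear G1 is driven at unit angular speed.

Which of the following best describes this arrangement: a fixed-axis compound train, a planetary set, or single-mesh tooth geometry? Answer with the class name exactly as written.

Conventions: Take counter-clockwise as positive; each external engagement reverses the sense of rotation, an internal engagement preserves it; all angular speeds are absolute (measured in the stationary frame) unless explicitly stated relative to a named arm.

class = planetary set [G3 = 16+2·15 = 46; Willis about the carrier]
classification: planetary set

planetary set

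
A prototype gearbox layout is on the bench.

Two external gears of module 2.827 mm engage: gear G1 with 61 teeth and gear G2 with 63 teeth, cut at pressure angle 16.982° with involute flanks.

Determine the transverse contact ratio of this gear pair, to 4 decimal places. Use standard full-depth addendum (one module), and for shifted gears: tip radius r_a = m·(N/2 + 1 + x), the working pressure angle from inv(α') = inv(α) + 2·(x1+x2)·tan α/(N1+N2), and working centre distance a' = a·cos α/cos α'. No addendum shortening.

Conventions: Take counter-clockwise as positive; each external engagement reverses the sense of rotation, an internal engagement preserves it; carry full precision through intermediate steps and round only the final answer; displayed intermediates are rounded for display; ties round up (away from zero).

1.9879

class = single-mesh tooth geometry [involute pair 61T × 63T, m = 2.827]
base radii: r_b1 = 82.463859, r_b2 = 85.167592
tip radii: r_a1 = 89.050500, r_a2 = 91.877500
no profile shift: α' = α, a' = a
action lengths: √(r_a1²−r_b1²) = 33.611063, √(r_a2²−r_b2²) = 34.466742
base pitch p_b = π·m·cos α = 8.494028
CR = (33.611063 + 34.466742 − 175.274000·sin 16.98200°)/8.494028 = 1.987903
contact ratio ≈ 1.9879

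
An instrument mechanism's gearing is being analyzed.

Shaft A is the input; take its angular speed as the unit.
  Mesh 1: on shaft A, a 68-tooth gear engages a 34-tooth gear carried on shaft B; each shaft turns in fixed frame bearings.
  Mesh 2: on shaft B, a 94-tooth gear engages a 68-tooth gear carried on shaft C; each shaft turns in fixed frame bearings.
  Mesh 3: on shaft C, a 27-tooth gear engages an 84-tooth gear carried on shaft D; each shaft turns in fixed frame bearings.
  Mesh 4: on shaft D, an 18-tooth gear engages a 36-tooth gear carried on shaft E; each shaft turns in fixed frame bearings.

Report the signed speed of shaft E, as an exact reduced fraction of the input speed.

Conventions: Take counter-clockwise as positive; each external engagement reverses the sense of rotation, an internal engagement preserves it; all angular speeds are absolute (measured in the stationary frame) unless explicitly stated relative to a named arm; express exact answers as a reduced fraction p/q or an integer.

423/952

4-mesh fixed-axis compound train (all bearings frame-fixed)
mesh 1 [68T→34T]: |ω|/ω_in = 1×68/34 = 2, sense flips to −
mesh 2 [94T→68T]: |ω|/ω_in = 2×94/68 = 47/17, sense flips to +
mesh 3 [27T→84T]: |ω|/ω_in = (47/17)×27/84 = 423/476, sense flips to −
mesh 4 [18T→36T]: |ω|/ω_in = (423/476)×18/36 = 423/952, sense flips to +
signed output speed (× input speed) = 423/952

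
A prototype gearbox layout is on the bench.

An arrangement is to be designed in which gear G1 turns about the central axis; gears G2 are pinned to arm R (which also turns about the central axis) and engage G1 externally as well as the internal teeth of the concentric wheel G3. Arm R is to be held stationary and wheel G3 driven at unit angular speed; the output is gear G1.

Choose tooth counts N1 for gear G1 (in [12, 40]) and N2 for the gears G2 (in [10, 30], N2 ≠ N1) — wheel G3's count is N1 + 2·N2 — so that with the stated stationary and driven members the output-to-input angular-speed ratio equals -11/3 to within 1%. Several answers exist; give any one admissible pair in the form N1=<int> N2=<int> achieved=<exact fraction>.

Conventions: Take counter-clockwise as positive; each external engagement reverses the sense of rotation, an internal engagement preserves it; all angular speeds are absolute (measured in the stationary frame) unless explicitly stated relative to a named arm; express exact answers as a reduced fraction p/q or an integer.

N1=12 N2=16 achieved=-11/3

design class (target -11/3): planetary set
Willis with ω_arm = 0: ω_sun/ω_ring = −N3/N1; set equal to -11/3  ⇒  N3/N1 = −(-11/3) = 11/3
N3 = N1 + 2·N2  ⇒  N2/N1 = (N3/N1 − 1)/2 = (11/3 − 1)/2 = 4/3
smallest multiple with N1 ≥ 12 and N2 ≥ 10: k = 4  ⇒  N1 = 4·3 = 12, N2 = 4·4 = 16 (N1 ≤ 40, N2 ≤ 30, N2 ≠ N1 ✓), N3 = 12 + 2·16 = 44
check: −N3/N1 with N1 = 12, N3 = 44 gives -11/3; |achieved − target| = 0 ≤ 11/300 ✓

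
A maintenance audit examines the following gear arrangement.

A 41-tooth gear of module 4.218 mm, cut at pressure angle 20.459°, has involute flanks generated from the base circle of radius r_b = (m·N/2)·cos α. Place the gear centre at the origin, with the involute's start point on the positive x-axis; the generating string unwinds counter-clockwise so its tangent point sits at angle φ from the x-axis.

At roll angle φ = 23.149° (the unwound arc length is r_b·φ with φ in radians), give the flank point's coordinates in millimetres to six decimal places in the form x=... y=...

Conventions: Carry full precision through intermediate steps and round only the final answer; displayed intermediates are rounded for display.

x=87.359662 y=1.752128

recognized (one wheel, involute flank): single-mesh tooth geometry, m = 4.218, N = 41
pitch radius r_p = m·N/2 = 4.218·41/2 = 86.469000
base radius r_b = r_p·cos α = 86.469000·cos 20.459° = 81.014756
roll angle φ = 23.149° = 0.40402627 rad
x = r_b·(cos φ + φ·sin φ) = 87.359662
y = r_b·(sin φ − φ·cos φ) = 1.752128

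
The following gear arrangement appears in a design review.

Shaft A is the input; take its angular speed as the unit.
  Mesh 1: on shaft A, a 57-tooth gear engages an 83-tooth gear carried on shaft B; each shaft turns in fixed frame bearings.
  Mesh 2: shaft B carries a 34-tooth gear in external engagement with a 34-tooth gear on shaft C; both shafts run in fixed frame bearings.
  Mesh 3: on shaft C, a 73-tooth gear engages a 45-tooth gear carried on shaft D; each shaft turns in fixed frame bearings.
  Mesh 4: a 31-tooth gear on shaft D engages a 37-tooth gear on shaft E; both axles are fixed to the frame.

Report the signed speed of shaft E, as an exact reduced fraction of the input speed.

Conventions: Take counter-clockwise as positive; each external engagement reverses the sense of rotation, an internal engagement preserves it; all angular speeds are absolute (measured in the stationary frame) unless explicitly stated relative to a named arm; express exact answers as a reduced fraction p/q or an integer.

42997/46065

4-mesh fixed-axis compound train (all bearings frame-fixed)
mesh 1 [57T→83T]: |ω|/ω_in = 1×57/83 = 57/83, sense flips to −
mesh 2 [34T→34T]: |ω|/ω_in = (57/83)×34/34 = 57/83, sense flips to +
mesh 3 [73T→45T]: |ω|/ω_in = (57/83)×73/45 = 1387/1245, sense flips to −
mesh 4 [31T→37T]: |ω|/ω_in = (1387/1245)×31/37 = 42997/46065, sense flips to +
signed output speed (× input speed) = 42997/46065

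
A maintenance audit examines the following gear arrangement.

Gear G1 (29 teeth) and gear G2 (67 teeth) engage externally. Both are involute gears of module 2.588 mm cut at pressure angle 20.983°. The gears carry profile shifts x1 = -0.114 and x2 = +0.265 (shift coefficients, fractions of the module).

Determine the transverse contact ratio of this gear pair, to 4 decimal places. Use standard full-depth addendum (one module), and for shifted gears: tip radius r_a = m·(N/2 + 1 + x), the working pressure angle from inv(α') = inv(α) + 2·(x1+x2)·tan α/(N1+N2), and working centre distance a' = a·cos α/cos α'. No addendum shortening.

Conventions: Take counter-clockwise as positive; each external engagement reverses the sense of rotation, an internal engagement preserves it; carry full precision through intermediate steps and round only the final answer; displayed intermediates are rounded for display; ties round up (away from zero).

recognized (one external pair, fixed centres): single-mesh tooth geometry, m = 2.588, N1 = 29, N2 = 67
base radii: r_b1 = 35.037528, r_b2 = 80.948771
tip radii: r_a1 = 39.818968, r_a2 = 89.971820
inv(α') = inv(20.983°) + 2·(-0.114+0.265)·tan α/(29+67) = 0.01850771  ⇒  α' = 21.44186°
a' = a·cos α / cos α' = 124.2240·cos 20.983°/cos 21.44186° = 124.610736
action lengths: √(r_a1²−r_b1²) = 18.918823, √(r_a2²−r_b2²) = 39.271171
base pitch p_b = π·m·cos α = 7.591285
CR = (18.918823 + 39.271171 − 124.610736·sin 21.44186°)/7.591285 = 1.664760
contact ratio ≈ 1.6648

1.6648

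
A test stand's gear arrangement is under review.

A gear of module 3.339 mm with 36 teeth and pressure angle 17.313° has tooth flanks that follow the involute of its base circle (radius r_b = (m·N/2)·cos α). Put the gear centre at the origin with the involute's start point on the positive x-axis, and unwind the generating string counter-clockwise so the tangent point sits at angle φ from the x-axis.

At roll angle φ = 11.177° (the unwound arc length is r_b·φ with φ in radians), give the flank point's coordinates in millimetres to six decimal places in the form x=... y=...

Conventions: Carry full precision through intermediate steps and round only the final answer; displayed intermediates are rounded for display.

x=58.460374 y=0.141444

single-mesh involute tooth geometry (36T wheel at module 3.339)
pitch radius r_p = m·N/2 = 3.339·36/2 = 60.102000
base radius r_b = r_p·cos α = 60.102000·cos 17.313° = 57.378977
roll angle φ = 11.177° = 0.19507545 rad
x = r_b·(cos φ + φ·sin φ) = 58.460374
y = r_b·(sin φ − φ·cos φ) = 0.141444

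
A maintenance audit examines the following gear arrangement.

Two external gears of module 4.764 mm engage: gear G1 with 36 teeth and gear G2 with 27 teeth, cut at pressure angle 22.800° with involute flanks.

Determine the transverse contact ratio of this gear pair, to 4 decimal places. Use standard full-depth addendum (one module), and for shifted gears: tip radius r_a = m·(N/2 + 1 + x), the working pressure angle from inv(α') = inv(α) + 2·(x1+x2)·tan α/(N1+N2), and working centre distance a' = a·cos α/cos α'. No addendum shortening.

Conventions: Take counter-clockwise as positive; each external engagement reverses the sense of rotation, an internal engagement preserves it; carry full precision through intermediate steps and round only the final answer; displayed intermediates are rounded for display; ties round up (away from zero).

recognized (one external pair, fixed centres): single-mesh tooth geometry, m = 4.764, N1 = 36, N2 = 27
base radii: r_b1 = 79.051609, r_b2 = 59.288707
tip radii: r_a1 = 90.516000, r_a2 = 69.078000
no profile shift: α' = α, a' = a
action lengths: √(r_a1²−r_b1²) = 44.090695, √(r_a2²−r_b2²) = 35.448827
base pitch p_b = π·m·cos α = 13.797109
CR = (44.090695 + 35.448827 − 150.066000·sin 22.80000°)/13.797109 = 1.550079
contact ratio ≈ 1.5501

1.5501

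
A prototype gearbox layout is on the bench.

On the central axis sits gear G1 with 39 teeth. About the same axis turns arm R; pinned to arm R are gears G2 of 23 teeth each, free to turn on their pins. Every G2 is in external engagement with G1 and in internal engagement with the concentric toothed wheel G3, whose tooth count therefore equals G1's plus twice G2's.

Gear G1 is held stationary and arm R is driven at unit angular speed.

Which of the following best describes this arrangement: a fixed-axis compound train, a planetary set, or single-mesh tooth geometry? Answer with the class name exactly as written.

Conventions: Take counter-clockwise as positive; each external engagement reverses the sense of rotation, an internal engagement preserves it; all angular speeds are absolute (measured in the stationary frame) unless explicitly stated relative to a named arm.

planetary set

planetary set (39T centre, 23T on arm, 85T internal) — Willis relation
classification: planetary set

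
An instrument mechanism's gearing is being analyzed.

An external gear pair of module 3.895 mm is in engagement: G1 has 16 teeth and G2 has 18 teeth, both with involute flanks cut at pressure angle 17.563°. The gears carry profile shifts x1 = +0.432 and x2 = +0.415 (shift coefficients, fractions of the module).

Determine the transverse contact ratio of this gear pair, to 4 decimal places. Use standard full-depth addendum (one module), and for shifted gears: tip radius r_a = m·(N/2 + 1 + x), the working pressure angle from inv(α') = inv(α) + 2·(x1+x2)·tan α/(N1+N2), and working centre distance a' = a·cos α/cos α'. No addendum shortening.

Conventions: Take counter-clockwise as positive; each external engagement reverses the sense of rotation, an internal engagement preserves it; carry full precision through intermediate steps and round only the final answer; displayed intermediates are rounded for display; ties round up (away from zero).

1.4342

single-mesh involute tooth geometry (16T engaging 18T at module 3.895)
base radii: r_b1 = 29.707499, r_b2 = 33.420937
tip radii: r_a1 = 36.737640, r_a2 = 40.566425
inv(α') = inv(17.563°) + 2·(+0.432+0.415)·tan α/(16+18) = 0.02574545  ⇒  α' = 23.82391°
a' = a·cos α / cos α' = 66.2150·cos 17.563°/cos 23.82391° = 69.008574
action lengths: √(r_a1²−r_b1²) = 21.612928, √(r_a2²−r_b2²) = 22.992952
base pitch p_b = π·m·cos α = 11.666108
CR = (21.612928 + 22.992952 − 69.008574·sin 23.82391°)/11.666108 = 1.434193
contact ratio ≈ 1.4342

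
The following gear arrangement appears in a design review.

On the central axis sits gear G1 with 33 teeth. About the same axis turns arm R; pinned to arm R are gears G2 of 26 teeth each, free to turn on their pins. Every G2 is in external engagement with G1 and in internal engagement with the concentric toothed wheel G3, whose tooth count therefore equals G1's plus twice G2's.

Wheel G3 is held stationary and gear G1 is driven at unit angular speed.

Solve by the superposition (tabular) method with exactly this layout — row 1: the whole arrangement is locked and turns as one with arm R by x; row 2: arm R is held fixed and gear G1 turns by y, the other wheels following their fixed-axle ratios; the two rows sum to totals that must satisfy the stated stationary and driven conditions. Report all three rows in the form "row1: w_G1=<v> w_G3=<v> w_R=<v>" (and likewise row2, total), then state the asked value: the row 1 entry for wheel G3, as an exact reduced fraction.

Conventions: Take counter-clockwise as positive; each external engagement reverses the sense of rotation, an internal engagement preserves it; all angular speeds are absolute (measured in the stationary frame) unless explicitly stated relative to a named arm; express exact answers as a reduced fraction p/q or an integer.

row1: w_G1=33/118 w_G3=33/118 w_R=33/118
row2: w_G1=85/118 w_G3=-33/118 w_R=0
total: w_G1=1 w_G3=0 w_R=33/118
asked value: 33/118

topology: planetary set — G1 33T / G2 26T / G3 85T, arm = carrier (Willis)
row 1: whole set turns with the arm by x
row 2 — arm fixed, fixed-axis ratios: sun y, ring −(33/85)·y, arm 0
boundary: total ω_ring = x − (33/85)·y = 0 and total ω_sun = x + y = 1  ⇒  y = 85/118, x = 33/118
row 2 ring = −(33/85)·85/118 = -33/118
totals (row 1 + row 2): sun 33/118 + 85/118 = 1, ring 33/118 + (-33/118) = 0, arm 33/118 + 0 = 33/118
asked cell (row1, ring) = 33/118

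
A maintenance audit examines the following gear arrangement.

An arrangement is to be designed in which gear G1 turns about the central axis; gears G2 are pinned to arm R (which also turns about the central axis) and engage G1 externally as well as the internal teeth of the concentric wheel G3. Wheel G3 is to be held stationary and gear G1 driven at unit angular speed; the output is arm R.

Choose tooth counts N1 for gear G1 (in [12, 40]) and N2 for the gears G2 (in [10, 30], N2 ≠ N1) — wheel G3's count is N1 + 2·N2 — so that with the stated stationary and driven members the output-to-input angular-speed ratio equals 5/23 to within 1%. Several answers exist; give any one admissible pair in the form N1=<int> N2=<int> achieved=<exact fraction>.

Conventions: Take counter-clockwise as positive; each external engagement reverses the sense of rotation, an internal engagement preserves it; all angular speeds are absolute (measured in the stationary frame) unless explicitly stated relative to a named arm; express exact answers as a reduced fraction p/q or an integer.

topology: planetary set — design target 5/23, arm = carrier (Willis)
Willis with ω_ring = 0: ω_arm/ω_sun = N1/(N1+N3); set equal to 5/23  ⇒  N3/N1 = 1/(5/23) − 1 = 18/5
N3 = N1 + 2·N2  ⇒  N2/N1 = (N3/N1 − 1)/2 = (18/5 − 1)/2 = 13/10
smallest multiple with N1 ≥ 12 and N2 ≥ 10: k = 2  ⇒  N1 = 2·10 = 20, N2 = 2·13 = 26 (N1 ≤ 40, N2 ≤ 30, N2 ≠ N1 ✓), N3 = 20 + 2·26 = 72
check: N1/(N1+N3) with N1 = 20, N3 = 72 gives 5/23; |achieved − target| = 0 ≤ 1/460 ✓

N1=20 N2=26 achieved=5/23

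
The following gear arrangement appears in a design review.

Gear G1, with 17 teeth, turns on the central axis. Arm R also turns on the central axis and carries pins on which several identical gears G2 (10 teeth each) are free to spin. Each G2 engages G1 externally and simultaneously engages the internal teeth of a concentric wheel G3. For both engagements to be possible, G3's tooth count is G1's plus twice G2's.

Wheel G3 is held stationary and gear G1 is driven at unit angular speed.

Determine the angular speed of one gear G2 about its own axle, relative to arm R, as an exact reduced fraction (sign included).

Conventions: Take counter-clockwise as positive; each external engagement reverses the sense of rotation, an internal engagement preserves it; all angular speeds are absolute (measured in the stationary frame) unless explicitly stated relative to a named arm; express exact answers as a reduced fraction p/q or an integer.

planetary set (17T centre, 10T on arm, 37T internal) — Willis relation
ring teeth: 17 + 2·10 = 37
17(ω_sun−ω_arm) = −37(ω_ring−ω_arm),  ω_ring = 0, ω_sun = 1
17(1−ω_arm) = −37(0−ω_arm)  ⇒  54·ω_arm = 17  ⇒  ω_arm = 17/54
sun–planet mesh: 17·(1−17/54) = −10·(ω_p−ω_arm)  ⇒  ω_p−ω_arm = -629/540
exact speed ratio = -629/540

-629/540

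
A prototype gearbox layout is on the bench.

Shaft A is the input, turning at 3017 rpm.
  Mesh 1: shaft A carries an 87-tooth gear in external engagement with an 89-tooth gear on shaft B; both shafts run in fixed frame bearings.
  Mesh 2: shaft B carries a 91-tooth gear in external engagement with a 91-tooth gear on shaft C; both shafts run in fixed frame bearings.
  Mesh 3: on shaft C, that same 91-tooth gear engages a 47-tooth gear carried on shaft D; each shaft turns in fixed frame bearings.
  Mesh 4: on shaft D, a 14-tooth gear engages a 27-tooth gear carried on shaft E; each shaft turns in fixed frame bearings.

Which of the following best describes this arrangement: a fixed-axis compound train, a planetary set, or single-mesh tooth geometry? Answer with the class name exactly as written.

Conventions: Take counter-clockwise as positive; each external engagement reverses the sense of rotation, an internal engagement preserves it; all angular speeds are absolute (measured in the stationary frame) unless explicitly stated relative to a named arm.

fixed-axis compound train

class = fixed-axis compound train [4 meshes; 4 ratios multiply, 4 sense flips]
classification: fixed-axis compound train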